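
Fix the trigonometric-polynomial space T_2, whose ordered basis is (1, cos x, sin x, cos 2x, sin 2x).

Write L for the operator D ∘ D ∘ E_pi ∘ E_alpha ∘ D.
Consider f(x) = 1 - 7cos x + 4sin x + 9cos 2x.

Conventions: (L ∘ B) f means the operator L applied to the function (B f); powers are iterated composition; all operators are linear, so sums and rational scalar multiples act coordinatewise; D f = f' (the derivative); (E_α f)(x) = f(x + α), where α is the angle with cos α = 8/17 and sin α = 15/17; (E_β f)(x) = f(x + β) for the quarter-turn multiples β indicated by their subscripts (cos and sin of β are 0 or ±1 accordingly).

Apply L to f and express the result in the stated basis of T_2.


D f = 4cos x + 7sin x - 18sin 2x
E_alpha D f = (137/17)cos x - (4/17)sin x - (4320/289)cos 2x + (2898/289)sin 2x
E_pi (E_alpha ∘ D) f = -(137/17)cos x + (4/17)sin x - (4320/289)cos 2x + (2898/289)sin 2x
D E_pi (E_alpha ∘ D) f = (4/17)cos x + (137/17)sin x + (5796/289)cos 2x + (8640/289)sin 2x
D (D ∘ E_pi) (E_alpha ∘ D) f = (137/17)cos x - (4/17)sin x + (17280/289)cos 2x - (11592/289)sin 2x

the result is g(x) = (137/17)cos x - (4/17)sin x + (17280/289)cos 2x - (11592/289)sin 2x


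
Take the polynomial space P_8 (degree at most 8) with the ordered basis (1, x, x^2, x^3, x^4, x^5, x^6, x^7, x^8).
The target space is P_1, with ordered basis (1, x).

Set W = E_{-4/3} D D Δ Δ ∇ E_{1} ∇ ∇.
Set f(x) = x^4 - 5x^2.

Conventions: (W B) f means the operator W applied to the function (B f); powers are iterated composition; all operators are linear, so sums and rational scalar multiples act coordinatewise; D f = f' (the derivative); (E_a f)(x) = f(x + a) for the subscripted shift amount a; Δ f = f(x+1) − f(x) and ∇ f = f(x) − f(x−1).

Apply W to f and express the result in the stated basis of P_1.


g(x) = 0

∇ f = 4x^3 - 6x^2 - 6x + 4
∇ ∇ f = 12x^2 - 24x + 4
E_{1} ∇ ∇ f = 12x^2 - 8
∇ E_{1} ∇ ∇ f = 24x - 12
Δ (∇ E_{1} ∇) ∇ f = 24
Δ Δ (∇ E_{1} ∇) ∇ f = 0
D (Δ Δ ∇ E_{1} ∇ ∇) f = 0
D D (Δ Δ ∇ E_{1} ∇ ∇) f = 0
E_{-4/3} D D (Δ Δ ∇ E_{1} ∇ ∇) f = 0


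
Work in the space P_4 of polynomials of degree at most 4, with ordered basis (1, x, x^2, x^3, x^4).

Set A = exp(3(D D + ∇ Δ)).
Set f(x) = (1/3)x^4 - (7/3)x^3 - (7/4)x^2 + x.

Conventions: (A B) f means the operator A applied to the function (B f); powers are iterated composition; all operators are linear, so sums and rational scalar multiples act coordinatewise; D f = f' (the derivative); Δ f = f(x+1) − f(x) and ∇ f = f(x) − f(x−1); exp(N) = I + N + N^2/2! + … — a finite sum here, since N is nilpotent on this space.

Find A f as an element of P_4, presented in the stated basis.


the image equals g(x) = (1/3)x^4 - (7/3)x^3 + (89/4)x^2 - 83x + 125

order-1 term: 24x^2 - 84x - 19
order-2 term: 144
the series for exp(3(D D + ∇ Δ)) f terminates at order 2
exp(3(D D + ∇ Δ)) f = (1/3)x^4 - (7/3)x^3 + (89/4)x^2 - 83x + 125


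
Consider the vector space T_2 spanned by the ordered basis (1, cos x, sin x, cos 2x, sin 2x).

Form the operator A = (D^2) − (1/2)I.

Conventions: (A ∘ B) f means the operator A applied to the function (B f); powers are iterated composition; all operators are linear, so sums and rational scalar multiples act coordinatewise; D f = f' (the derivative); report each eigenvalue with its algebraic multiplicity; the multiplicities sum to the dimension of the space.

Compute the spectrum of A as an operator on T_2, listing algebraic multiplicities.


λ = -9/2 (multiplicity 2), λ = -3/2 (multiplicity 2), λ = -1/2 (multiplicity 1)

image of 1: -1/2
image of cos x: -(3/2)cos x
image of sin x: -(3/2)sin x
image of cos 2x: -(9/2)cos 2x
image of sin 2x: -(9/2)sin 2x
the matrix is diagonal; its diagonal is (-1/2, -3/2, -3/2, -9/2, -9/2)
for a triangular matrix the eigenvalues are the diagonal entries, with algebraic multiplicity their repetition count


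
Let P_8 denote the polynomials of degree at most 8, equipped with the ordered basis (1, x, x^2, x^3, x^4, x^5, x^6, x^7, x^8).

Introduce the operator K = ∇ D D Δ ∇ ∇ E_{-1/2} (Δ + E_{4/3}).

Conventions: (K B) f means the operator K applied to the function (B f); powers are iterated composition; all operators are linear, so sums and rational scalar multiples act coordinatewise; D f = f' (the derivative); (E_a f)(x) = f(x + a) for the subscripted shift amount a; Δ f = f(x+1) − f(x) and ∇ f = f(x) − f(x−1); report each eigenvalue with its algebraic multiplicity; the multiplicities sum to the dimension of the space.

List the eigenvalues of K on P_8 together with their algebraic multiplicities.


λ = 0 (multiplicity 9)

image of 1: 0
image of x: 0
image of x^2: 0
image of x^3: 0
image of x^4: 0
image of x^5: 0
image of x^6: 720
image of x^7: 5040x + 4200
image of x^8: 20160x^2 + 33600x - 33040
the matrix is upper triangular; its diagonal is (0, 0, 0, 0, 0, 0, 0, 0, 0)
for a triangular matrix the eigenvalues are the diagonal entries, with algebraic multiplicity their repetition count


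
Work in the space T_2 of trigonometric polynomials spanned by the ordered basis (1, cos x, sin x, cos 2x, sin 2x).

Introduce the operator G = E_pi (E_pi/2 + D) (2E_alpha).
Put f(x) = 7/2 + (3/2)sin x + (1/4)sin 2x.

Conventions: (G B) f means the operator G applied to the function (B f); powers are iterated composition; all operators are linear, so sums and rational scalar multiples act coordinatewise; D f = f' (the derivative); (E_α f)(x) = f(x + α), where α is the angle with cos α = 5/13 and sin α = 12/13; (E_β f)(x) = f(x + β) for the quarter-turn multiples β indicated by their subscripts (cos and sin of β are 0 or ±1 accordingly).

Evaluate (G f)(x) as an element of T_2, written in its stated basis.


the result is g(x) = 7 - (30/13)cos x + (72/13)sin x - (179/169)cos 2x - (121/338)sin 2x

E_alpha f = 7/2 + (18/13)cos x + (15/26)sin x + (30/169)cos 2x - (119/676)sin 2x
(2E_alpha) f = 7 + (36/13)cos x + (15/13)sin x + (60/169)cos 2x - (119/338)sin 2x
E_pi/2 (2E_alpha) f = 7 + (15/13)cos x - (36/13)sin x - (60/169)cos 2x + (119/338)sin 2x
D (2E_alpha) f = (15/13)cos x - (36/13)sin x - (119/169)cos 2x - (120/169)sin 2x
(E_pi/2 + D) (2E_alpha) f = 7 + (30/13)cos x - (72/13)sin x - (179/169)cos 2x - (121/338)sin 2x
E_pi (E_pi/2 + D) (2E_alpha) f = 7 - (30/13)cos x + (72/13)sin x - (179/169)cos 2x - (121/338)sin 2x


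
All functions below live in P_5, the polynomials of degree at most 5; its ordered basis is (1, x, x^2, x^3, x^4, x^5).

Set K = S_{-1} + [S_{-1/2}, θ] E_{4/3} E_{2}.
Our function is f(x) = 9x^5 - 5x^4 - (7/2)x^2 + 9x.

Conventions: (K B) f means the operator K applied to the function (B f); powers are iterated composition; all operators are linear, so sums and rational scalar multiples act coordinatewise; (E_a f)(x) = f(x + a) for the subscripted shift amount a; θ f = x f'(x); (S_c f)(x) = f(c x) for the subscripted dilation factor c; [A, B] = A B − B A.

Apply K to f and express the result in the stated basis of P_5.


the image equals g(x) = -9x^5 - 5x^4 - (7/2)x^2 - 9x

S_{-1} f = -9x^5 - 5x^4 - (7/2)x^2 - 9x
E_{2} f = 9x^5 + 85x^4 + 320x^3 + (1193/2)x^2 + 555x + 212
E_{4/3} E_{2} f = 9x^5 + 145x^4 + (2800/3)x^3 + (5993/2)x^2 + (129613/27)x + 249280/81
θ (E_{4/3} E_{2}) f = 45x^5 + 580x^4 + 2800x^3 + 5993x^2 + (129613/27)x
S_{-1/2} θ (E_{4/3} E_{2}) f = -(45/32)x^5 + (145/4)x^4 - 350x^3 + (5993/4)x^2 - (129613/54)x
S_{-1/2} (E_{4/3} E_{2}) f = -(9/32)x^5 + (145/16)x^4 - (350/3)x^3 + (5993/8)x^2 - (129613/54)x + 249280/81
θ S_{-1/2} (E_{4/3} E_{2}) f = -(45/32)x^5 + (145/4)x^4 - 350x^3 + (5993/4)x^2 - (129613/54)x
[S_{-1/2}, θ] (E_{4/3} E_{2}) f = 0
(S_{-1} + [S_{-1/2}, θ] E_{4/3} E_{2}) f = -9x^5 - 5x^4 - (7/2)x^2 - 9x


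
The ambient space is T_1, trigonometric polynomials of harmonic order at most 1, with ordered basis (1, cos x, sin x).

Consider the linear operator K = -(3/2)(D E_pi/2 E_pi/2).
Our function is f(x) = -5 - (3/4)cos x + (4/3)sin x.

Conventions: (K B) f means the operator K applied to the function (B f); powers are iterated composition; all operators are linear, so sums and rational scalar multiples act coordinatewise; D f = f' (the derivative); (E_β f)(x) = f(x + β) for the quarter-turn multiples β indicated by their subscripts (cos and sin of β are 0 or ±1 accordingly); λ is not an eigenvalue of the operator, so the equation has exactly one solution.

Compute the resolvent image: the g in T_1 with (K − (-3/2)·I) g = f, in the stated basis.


g(x) = -10/3 - (25/36)cos x + (7/36)sin x

write g with unknown coordinates in the stated basis and equate coefficients in (K − (-3/2)·I) g = f
solving from the highest basis element down gives g = -10/3 - (25/36)cos x + (7/36)sin x
check: K g = (7/24)cos x + (25/24)sin x
so K g − (-3/2)·g = -5 - (3/4)cos x + (4/3)sin x = f ✓


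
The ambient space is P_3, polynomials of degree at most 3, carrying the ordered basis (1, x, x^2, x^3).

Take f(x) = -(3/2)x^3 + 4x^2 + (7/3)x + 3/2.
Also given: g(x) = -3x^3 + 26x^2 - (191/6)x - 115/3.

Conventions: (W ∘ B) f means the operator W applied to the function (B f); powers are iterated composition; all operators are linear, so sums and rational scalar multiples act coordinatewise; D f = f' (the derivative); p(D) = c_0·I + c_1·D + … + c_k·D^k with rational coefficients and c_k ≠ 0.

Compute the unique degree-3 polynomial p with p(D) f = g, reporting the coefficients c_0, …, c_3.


D^0 f = -(3/2)x^3 + 4x^2 + (7/3)x + 3/2
D^1 f = -(9/2)x^2 + 8x + 7/3
D^2 f = -9x + 8
D^3 f = -9
matching coefficients of g against c_0 f + c_1 Df + … from the top degree down determines the c_i
solution: c_0 = 2, c_1 = -4, c_2 = 1/2, c_3 = 4

c_0 = 2, c_1 = -4, c_2 = 1/2, c_3 = 4


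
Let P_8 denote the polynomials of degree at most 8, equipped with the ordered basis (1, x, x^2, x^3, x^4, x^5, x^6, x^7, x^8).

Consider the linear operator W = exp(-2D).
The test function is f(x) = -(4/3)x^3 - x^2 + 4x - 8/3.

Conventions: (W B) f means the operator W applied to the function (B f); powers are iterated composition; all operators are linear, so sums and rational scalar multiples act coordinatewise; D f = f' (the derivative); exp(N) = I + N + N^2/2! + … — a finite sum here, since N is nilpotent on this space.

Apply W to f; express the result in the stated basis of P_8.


the image equals g(x) = -(4/3)x^3 + 7x^2 - 8x - 4

order-1 term: 8x^2 + 4x - 8
order-2 term: -16x - 4
order-3 term: 32/3
the series for exp(-2D) f terminates at order 3
exp(-2D) f = -(4/3)x^3 + 7x^2 - 8x - 4


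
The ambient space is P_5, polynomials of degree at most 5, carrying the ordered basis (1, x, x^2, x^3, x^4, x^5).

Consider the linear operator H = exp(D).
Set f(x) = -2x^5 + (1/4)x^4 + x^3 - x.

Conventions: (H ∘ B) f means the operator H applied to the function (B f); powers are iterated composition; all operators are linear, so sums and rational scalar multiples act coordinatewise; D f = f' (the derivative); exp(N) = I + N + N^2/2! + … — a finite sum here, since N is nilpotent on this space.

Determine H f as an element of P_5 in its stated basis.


order-1 term: -10x^4 + x^3 + 3x^2 - 1
order-2 term: -20x^3 + (3/2)x^2 + 3x
order-3 term: -20x^2 + x + 1
order-4 term: -10x + 1/4
order-5 term: -2
the series for exp(D) f terminates at order 5
exp(D) f = -2x^5 - (39/4)x^4 - 18x^3 - (31/2)x^2 - 7x - 7/4

g(x) = -2x^5 - (39/4)x^4 - 18x^3 - (31/2)x^2 - 7x - 7/4


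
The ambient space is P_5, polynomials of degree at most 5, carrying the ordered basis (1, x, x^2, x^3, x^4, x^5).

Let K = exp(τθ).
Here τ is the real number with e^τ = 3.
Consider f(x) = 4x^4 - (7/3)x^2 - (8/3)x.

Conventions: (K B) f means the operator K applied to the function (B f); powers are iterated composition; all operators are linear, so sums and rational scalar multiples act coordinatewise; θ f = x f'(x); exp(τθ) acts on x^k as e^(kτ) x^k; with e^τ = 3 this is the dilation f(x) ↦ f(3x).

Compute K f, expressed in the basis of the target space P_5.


the result is g(x) = 324x^4 - 21x^2 - 8x

exp(τθ) x^k = e^(kτ) x^k; with e^τ = 3 this sends x^k to 3^k x^k
x ↦ 3 x
x^2 ↦ 9 x^2
x^4 ↦ 81 x^4
applying this coordinatewise to f: exp(τθ) f = 324x^4 - 21x^2 - 8x


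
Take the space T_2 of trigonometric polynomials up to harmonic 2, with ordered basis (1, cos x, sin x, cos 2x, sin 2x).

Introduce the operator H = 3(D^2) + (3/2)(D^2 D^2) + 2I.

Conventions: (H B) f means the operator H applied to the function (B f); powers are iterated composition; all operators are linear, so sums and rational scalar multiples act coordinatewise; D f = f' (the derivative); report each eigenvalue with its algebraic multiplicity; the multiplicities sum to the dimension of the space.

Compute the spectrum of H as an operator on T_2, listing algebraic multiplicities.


λ = 1/2 (multiplicity 2), λ = 2 (multiplicity 1), λ = 14 (multiplicity 2)

image of 1: 2
image of cos x: (1/2)cos x
image of sin x: (1/2)sin x
image of cos 2x: 14cos 2x
image of sin 2x: 14sin 2x
the matrix is diagonal; its diagonal is (2, 1/2, 1/2, 14, 14)
for a triangular matrix the eigenvalues are the diagonal entries, with algebraic multiplicity their repetition count


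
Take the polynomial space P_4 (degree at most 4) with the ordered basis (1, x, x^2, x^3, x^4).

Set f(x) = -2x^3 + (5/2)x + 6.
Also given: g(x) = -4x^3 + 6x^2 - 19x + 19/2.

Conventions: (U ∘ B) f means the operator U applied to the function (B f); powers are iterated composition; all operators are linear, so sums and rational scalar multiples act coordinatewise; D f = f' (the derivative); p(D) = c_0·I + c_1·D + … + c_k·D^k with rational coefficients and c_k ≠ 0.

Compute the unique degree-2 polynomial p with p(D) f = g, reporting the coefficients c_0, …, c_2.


p(D) = 2·I − D + 2·D^2, i.e. c_0 = 2, c_1 = -1, c_2 = 2

D^0 f = -2x^3 + (5/2)x + 6
D^1 f = -6x^2 + 5/2
D^2 f = -12x
matching coefficients of g against c_0 f + c_1 Df + … from the top degree down determines the c_i
solution: c_0 = 2, c_1 = -1, c_2 = 2


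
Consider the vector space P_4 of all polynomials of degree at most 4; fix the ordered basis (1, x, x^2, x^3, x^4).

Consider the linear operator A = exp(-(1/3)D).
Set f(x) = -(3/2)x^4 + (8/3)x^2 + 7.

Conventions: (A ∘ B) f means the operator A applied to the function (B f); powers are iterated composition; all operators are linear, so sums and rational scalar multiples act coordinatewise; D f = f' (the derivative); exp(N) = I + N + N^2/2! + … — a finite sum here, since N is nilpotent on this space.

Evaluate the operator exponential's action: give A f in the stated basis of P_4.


the result is g(x) = -(3/2)x^4 + 2x^3 + (5/3)x^2 - (14/9)x + 131/18

order-1 term: 2x^3 - (16/9)x
order-2 term: -x^2 + 8/27
order-3 term: (2/9)x
order-4 term: -1/54
the series for exp(-(1/3)D) f terminates at order 4
exp(-(1/3)D) f = -(3/2)x^4 + 2x^3 + (5/3)x^2 - (14/9)x + 131/18


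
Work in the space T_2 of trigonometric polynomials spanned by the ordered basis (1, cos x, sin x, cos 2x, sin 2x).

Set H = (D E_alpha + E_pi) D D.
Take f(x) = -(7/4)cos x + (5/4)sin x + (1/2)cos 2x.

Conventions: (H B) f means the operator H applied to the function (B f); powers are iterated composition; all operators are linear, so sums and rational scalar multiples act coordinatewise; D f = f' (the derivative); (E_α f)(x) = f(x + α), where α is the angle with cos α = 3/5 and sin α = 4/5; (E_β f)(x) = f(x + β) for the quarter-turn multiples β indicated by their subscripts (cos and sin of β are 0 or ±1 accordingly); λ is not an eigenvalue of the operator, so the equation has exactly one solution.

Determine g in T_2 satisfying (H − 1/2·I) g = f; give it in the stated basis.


the result is g(x) = -(61/82)cos x + (107/82)sin x + (159/1513)cos 2x + (112/1513)sin 2x

write g with unknown coordinates in the stated basis and equate coefficients in (H − 1/2·I) g = f
solving from the highest basis element down gives g = -(61/82)cos x + (107/82)sin x + (159/1513)cos 2x + (112/1513)sin 2x
check: H g = -(87/41)cos x + (78/41)sin x + (836/1513)cos 2x + (56/1513)sin 2x
so H g − 1/2·g = -(7/4)cos x + (5/4)sin x + (1/2)cos 2x = f ✓


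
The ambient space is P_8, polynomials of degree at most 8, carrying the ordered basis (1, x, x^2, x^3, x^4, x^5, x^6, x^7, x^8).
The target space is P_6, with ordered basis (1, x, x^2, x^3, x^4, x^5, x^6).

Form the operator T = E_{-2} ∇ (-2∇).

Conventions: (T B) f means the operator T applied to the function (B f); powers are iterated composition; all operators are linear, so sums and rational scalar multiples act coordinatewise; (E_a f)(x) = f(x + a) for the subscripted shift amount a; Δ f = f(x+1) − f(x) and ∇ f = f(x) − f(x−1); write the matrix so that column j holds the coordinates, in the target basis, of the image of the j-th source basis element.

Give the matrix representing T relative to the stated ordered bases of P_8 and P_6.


the matrix is [[0, 0, -4, 36, -220, 1140, -5404, 24276, -105340]; [0, 0, 0, -12, 144, -1100, 6840, -37828, 194208]; [0, 0, 0, 0, -24, 360, -3300, 23940, -151312]; [0, 0, 0, 0, 0, -40, 720, -7700, 63840]; [0, 0, 0, 0, 0, 0, -60, 1260, -15400]; [0, 0, 0, 0, 0, 0, 0, -84, 2016]; [0, 0, 0, 0, 0, 0, 0, 0, -112]] (rows listed top to bottom)

image of 1: 0
image of x: 0
image of x^2: -4
image of x^3: -12x + 36
image of x^4: -24x^2 + 144x - 220
image of x^5: -40x^3 + 360x^2 - 1100x + 1140
image of x^6: -60x^4 + 720x^3 - 3300x^2 + 6840x - 5404
image of x^7: -84x^5 + 1260x^4 - 7700x^3 + 23940x^2 - 37828x + 24276
image of x^8: -112x^6 + 2016x^5 - 15400x^4 + 63840x^3 - 151312x^2 + 194208x - 105340
each image's coordinates form column j of the matrix


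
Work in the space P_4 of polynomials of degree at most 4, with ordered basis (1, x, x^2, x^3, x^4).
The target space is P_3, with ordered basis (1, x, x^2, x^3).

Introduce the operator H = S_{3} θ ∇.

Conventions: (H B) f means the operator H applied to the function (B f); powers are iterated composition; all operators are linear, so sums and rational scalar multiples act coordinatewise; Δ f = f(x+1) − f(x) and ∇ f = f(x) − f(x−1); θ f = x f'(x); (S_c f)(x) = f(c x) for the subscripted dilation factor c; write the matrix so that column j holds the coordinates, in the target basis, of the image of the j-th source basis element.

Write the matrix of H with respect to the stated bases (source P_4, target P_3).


the matrix is [[0, 0, 0, 0, 0]; [0, 0, 6, -9, 12]; [0, 0, 0, 54, -108]; [0, 0, 0, 0, 324]] (rows listed top to bottom)

image of 1: 0
image of x: 0
image of x^2: 6x
image of x^3: 54x^2 - 9x
image of x^4: 324x^3 - 108x^2 + 12x
each image's coordinates form column j of the matrix


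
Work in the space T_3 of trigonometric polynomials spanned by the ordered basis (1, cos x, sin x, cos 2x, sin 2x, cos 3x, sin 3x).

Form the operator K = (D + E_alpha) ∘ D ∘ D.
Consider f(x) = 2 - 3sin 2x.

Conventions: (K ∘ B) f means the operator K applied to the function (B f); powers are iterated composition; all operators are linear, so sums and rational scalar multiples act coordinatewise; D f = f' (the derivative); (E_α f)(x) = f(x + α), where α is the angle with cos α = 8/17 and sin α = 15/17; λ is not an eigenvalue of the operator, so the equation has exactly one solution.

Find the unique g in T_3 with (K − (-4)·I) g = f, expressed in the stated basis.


g(x) = 1/2 - (1227/6032)cos 2x - (675/6032)sin 2x

write g with unknown coordinates in the stated basis and equate coefficients in (K − (-4)·I) g = f
solving from the highest basis element down gives g = 1/2 - (1227/6032)cos 2x - (675/6032)sin 2x
check: K g = (1227/1508)cos 2x - (3849/1508)sin 2x
so K g − (-4)·g = 2 - 3sin 2x = f ✓


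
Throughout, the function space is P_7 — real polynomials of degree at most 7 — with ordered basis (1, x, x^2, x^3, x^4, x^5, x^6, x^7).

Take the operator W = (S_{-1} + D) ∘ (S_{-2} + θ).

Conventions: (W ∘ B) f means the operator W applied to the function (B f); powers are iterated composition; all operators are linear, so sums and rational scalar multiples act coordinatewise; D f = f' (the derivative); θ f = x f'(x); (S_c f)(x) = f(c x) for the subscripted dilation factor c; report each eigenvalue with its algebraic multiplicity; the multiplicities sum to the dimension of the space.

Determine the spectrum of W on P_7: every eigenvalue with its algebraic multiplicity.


λ = 1 (multiplicity 2), λ = 5 (multiplicity 1), λ = 6 (multiplicity 1), λ = 20 (multiplicity 1), λ = 27 (multiplicity 1), λ = 70 (multiplicity 1), λ = 121 (multiplicity 1)

image of 1: 1
image of x: x - 1
image of x^2: 6x^2 + 12x
image of x^3: 5x^3 - 15x^2
image of x^4: 20x^4 + 80x^3
image of x^5: 27x^5 - 135x^4
image of x^6: 70x^6 + 420x^5
image of x^7: 121x^7 - 847x^6
the matrix is upper triangular; its diagonal is (1, 1, 6, 5, 20, 27, 70, 121)
for a triangular matrix the eigenvalues are the diagonal entries, with algebraic multiplicity their repetition count


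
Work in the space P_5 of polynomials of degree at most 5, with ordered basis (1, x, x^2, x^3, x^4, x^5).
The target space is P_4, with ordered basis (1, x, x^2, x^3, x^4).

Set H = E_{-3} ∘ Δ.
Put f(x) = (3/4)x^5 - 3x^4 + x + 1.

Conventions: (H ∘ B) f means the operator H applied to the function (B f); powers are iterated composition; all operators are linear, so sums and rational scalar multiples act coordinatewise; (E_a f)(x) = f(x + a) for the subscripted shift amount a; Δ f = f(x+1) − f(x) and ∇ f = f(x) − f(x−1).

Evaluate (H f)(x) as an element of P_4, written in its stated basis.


g(x) = (15/4)x^4 - (99/2)x^3 + (465/2)x^2 - (1887/4)x + 1417/4

Δ f = (15/4)x^4 - (9/2)x^3 - (21/2)x^2 - (33/4)x - 5/4
E_{-3} Δ f = (15/4)x^4 - (99/2)x^3 + (465/2)x^2 - (1887/4)x + 1417/4


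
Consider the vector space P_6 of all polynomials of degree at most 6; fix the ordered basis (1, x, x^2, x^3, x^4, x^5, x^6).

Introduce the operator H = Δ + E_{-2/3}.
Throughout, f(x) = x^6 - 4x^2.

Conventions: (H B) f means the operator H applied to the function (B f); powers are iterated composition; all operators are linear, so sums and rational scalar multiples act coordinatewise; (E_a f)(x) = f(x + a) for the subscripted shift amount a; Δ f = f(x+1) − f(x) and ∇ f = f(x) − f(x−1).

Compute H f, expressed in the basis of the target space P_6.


g(x) = x^6 + 2x^5 + (65/3)x^4 + (380/27)x^3 + (377/27)x^2 + (206/81)x - 3419/729

Δ f = 6x^5 + 15x^4 + 20x^3 + 15x^2 - 2x - 3
E_{-2/3} f = x^6 - 4x^5 + (20/3)x^4 - (160/27)x^3 - (28/27)x^2 + (368/81)x - 1232/729
(Δ + E_{-2/3}) f = x^6 + 2x^5 + (65/3)x^4 + (380/27)x^3 + (377/27)x^2 + (206/81)x - 3419/729


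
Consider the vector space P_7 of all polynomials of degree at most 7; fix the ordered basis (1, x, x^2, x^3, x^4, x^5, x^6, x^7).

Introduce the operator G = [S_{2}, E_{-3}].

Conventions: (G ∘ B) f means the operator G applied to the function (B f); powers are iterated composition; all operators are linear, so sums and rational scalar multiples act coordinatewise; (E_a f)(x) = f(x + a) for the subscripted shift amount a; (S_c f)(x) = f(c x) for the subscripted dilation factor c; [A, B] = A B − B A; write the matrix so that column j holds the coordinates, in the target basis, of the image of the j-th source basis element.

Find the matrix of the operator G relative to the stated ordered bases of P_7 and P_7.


image of 1: 0
image of x: 3
image of x^2: 12x - 27
image of x^3: 36x^2 - 162x + 189
image of x^4: 96x^3 - 648x^2 + 1512x - 1215
image of x^5: 240x^4 - 2160x^3 + 7560x^2 - 12150x + 7533
image of x^6: 576x^5 - 6480x^4 + 30240x^3 - 72900x^2 + 90396x - 45927
image of x^7: 1344x^6 - 18144x^5 + 105840x^4 - 340200x^3 + 632772x^2 - 642978x + 277749
each image's coordinates form column j of the matrix

the matrix is [[0, 3, -27, 189, -1215, 7533, -45927, 277749]; [0, 0, 12, -162, 1512, -12150, 90396, -642978]; [0, 0, 0, 36, -648, 7560, -72900, 632772]; [0, 0, 0, 0, 96, -2160, 30240, -340200]; [0, 0, 0, 0, 0, 240, -6480, 105840]; [0, 0, 0, 0, 0, 0, 576, -18144]; [0, 0, 0, 0, 0, 0, 0, 1344]; [0, 0, 0, 0, 0, 0, 0, 0]] (rows listed top to bottom)


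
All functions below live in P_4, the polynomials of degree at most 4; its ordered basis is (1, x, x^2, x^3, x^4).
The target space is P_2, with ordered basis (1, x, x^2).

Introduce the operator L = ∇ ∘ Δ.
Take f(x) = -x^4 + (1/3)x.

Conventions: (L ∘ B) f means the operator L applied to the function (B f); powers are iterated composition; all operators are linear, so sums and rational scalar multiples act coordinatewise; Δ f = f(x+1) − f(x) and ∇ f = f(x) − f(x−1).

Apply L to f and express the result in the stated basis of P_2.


the result is g(x) = -12x^2 - 2

Δ f = -4x^3 - 6x^2 - 4x - 2/3
∇ Δ f = -12x^2 - 2


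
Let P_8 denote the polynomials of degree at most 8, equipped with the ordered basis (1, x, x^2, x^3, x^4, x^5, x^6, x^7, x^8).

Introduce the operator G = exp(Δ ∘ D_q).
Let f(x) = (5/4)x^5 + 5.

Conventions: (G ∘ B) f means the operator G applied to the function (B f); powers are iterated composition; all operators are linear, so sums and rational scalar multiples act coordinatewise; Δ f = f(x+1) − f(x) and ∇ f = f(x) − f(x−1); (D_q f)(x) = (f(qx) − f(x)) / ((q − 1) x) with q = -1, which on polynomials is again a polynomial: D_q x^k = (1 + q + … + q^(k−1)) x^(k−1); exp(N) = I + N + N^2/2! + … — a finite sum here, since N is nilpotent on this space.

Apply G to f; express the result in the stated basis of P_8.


the result is g(x) = (5/4)x^5 + 5x^3 + (15/2)x^2 + 10x + 35/4

order-1 term: 5x^3 + (15/2)x^2 + 5x + 5/4
order-2 term: 5x + 5/2
the series for exp(Δ ∘ D_q) f terminates at order 2
exp(Δ ∘ D_q) f = (5/4)x^5 + 5x^3 + (15/2)x^2 + 10x + 35/4


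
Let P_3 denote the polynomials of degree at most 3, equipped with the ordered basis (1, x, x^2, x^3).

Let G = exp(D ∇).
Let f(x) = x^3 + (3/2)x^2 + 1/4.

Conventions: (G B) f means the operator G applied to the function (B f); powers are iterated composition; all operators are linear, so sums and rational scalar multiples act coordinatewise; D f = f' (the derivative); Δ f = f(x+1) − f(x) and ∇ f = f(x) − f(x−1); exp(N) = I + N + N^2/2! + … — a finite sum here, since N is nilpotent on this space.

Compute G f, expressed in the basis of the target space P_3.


the image equals g(x) = x^3 + (3/2)x^2 + 6x + 1/4

order-1 term: 6x
the series for exp(D ∇) f terminates at order 1
exp(D ∇) f = x^3 + (3/2)x^2 + 6x + 1/4


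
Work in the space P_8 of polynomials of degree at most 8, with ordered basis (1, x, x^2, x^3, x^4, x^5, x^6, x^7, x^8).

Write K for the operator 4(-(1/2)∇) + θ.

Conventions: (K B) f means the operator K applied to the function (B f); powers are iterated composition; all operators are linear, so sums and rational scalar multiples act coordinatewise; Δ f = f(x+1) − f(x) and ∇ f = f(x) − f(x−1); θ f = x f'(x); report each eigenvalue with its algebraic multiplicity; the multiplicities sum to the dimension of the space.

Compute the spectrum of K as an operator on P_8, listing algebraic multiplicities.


λ = 0 (multiplicity 1), λ = 1 (multiplicity 1), λ = 2 (multiplicity 1), λ = 3 (multiplicity 1), λ = 4 (multiplicity 1), λ = 5 (multiplicity 1), λ = 6 (multiplicity 1), λ = 7 (multiplicity 1), λ = 8 (multiplicity 1)

image of 1: 0
image of x: x - 2
image of x^2: 2x^2 - 4x + 2
image of x^3: 3x^3 - 6x^2 + 6x - 2
image of x^4: 4x^4 - 8x^3 + 12x^2 - 8x + 2
image of x^5: 5x^5 - 10x^4 + 20x^3 - 20x^2 + 10x - 2
image of x^6: 6x^6 - 12x^5 + 30x^4 - 40x^3 + 30x^2 - 12x + 2
image of x^7: 7x^7 - 14x^6 + 42x^5 - 70x^4 + 70x^3 - 42x^2 + 14x - 2
image of x^8: 8x^8 - 16x^7 + 56x^6 - 112x^5 + 140x^4 - 112x^3 + 56x^2 - 16x + 2
the matrix is upper triangular; its diagonal is (0, 1, 2, 3, 4, 5, 6, 7, 8)
for a triangular matrix the eigenvalues are the diagonal entries, with algebraic multiplicity their repetition count


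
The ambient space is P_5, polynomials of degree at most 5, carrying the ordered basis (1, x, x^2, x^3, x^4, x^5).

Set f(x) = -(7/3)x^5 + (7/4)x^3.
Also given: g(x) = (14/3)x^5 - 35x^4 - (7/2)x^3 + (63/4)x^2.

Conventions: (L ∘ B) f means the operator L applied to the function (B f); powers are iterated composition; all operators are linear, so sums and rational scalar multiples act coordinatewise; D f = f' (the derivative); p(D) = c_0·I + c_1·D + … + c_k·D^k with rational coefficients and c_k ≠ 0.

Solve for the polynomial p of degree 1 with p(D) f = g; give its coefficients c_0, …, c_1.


p(D) = -2·I + 3·D, i.e. c_0 = -2, c_1 = 3

D^0 f = -(7/3)x^5 + (7/4)x^3
D^1 f = -(35/3)x^4 + (21/4)x^2
matching coefficients of g against c_0 f + c_1 Df + … from the top degree down determines the c_i
solution: c_0 = -2, c_1 = 3


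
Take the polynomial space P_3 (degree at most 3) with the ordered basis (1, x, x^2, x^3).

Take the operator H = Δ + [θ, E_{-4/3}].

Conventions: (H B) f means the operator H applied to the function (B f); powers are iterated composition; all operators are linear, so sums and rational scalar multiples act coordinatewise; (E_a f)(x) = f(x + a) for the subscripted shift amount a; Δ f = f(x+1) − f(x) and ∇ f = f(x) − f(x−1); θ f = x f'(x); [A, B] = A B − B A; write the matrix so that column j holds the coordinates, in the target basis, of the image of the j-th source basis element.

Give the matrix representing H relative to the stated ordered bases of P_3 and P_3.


image of 1: 0
image of x: 7/3
image of x^2: (14/3)x - 23/9
image of x^3: 7x^2 - (23/3)x + 73/9
each image's coordinates form column j of the matrix

the matrix is [[0, 7/3, -23/9, 73/9]; [0, 0, 14/3, -23/3]; [0, 0, 0, 7]; [0, 0, 0, 0]] (rows listed top to bottom)


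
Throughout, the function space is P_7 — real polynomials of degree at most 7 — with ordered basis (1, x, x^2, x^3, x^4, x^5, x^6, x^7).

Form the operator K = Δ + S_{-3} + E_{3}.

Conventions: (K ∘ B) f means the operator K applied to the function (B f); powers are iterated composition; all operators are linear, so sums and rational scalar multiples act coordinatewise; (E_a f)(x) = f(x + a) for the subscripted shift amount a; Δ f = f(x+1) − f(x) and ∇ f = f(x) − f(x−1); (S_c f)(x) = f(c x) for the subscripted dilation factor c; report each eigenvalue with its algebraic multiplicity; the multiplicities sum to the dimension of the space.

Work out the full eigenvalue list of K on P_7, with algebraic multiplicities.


image of 1: 2
image of x: -2x + 4
image of x^2: 10x^2 + 8x + 10
image of x^3: -26x^3 + 12x^2 + 30x + 28
image of x^4: 82x^4 + 16x^3 + 60x^2 + 112x + 82
image of x^5: -242x^5 + 20x^4 + 100x^3 + 280x^2 + 410x + 244
image of x^6: 730x^6 + 24x^5 + 150x^4 + 560x^3 + 1230x^2 + 1464x + 730
image of x^7: -2186x^7 + 28x^6 + 210x^5 + 980x^4 + 2870x^3 + 5124x^2 + 5110x + 2188
the matrix is upper triangular; its diagonal is (2, -2, 10, -26, 82, -242, 730, -2186)
for a triangular matrix the eigenvalues are the diagonal entries, with algebraic multiplicity their repetition count

λ = -2186 (multiplicity 1), λ = -242 (multiplicity 1), λ = -26 (multiplicity 1), λ = -2 (multiplicity 1), λ = 2 (multiplicity 1), λ = 10 (multiplicity 1), λ = 82 (multiplicity 1), λ = 730 (multiplicity 1)


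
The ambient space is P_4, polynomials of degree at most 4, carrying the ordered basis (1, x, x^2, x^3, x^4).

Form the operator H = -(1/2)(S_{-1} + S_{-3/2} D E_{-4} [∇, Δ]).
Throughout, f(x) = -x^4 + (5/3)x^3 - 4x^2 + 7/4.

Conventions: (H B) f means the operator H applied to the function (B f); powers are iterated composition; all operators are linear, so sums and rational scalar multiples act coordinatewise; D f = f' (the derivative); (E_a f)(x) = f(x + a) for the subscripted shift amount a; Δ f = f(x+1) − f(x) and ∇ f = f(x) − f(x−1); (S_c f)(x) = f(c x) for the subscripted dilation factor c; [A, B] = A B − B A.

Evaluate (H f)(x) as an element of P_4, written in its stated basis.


the result is g(x) = (1/2)x^4 + (5/6)x^3 + 2x^2 - 7/8

S_{-1} f = -x^4 - (5/3)x^3 - 4x^2 + 7/4
Δ f = -4x^3 - x^2 - 7x - 10/3
∇ Δ f = -12x^2 + 10x - 10
∇ f = -4x^3 + 11x^2 - 17x + 20/3
Δ ∇ f = -12x^2 + 10x - 10
[∇, Δ] f = 0
E_{-4} [∇, Δ] f = 0
D E_{-4} [∇, Δ] f = 0
S_{-3/2} D E_{-4} [∇, Δ] f = 0
(S_{-1} + S_{-3/2} D E_{-4} [∇, Δ]) f = -x^4 - (5/3)x^3 - 4x^2 + 7/4
(-(1/2)(S_{-1} + S_{-3/2} D E_{-4} [∇, Δ])) f = (1/2)x^4 + (5/6)x^3 + 2x^2 - 7/8


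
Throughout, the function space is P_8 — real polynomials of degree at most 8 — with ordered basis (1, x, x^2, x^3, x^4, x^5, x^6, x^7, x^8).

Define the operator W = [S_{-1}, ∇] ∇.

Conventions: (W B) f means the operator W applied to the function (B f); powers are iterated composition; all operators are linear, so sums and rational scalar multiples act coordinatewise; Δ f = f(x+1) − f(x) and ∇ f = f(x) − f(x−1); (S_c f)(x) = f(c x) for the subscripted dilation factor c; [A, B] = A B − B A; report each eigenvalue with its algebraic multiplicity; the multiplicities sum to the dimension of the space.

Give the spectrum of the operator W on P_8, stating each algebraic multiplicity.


image of 1: 0
image of x: 0
image of x^2: 4
image of x^3: -12x - 6
image of x^4: 24x^2 + 24x + 16
image of x^5: -40x^3 - 60x^2 - 80x - 30
image of x^6: 60x^4 + 120x^3 + 240x^2 + 180x + 64
image of x^7: -84x^5 - 210x^4 - 560x^3 - 630x^2 - 448x - 126
image of x^8: 112x^6 + 336x^5 + 1120x^4 + 1680x^3 + 1792x^2 + 1008x + 256
the matrix is upper triangular; its diagonal is (0, 0, 0, 0, 0, 0, 0, 0, 0)
for a triangular matrix the eigenvalues are the diagonal entries, with algebraic multiplicity their repetition count

λ = 0 (multiplicity 9)


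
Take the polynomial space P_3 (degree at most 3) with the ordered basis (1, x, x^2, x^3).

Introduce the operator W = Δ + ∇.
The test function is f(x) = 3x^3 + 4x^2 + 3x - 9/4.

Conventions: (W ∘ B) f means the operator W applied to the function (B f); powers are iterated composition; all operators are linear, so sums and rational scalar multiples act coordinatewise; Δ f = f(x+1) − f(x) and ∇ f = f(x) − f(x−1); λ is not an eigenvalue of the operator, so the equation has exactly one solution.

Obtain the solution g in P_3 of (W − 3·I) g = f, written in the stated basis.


write g with unknown coordinates in the stated basis and equate coefficients in (W − 3·I) g = f
solving from the highest basis element down gives g = -x^3 - (10/3)x^2 - (49/9)x - 383/108
check: W g = -6x^2 - (40/3)x - 116/9
so W g − 3·g = 3x^3 + 4x^2 + 3x - 9/4 = f ✓

the image equals g(x) = -x^3 - (10/3)x^2 - (49/9)x - 383/108


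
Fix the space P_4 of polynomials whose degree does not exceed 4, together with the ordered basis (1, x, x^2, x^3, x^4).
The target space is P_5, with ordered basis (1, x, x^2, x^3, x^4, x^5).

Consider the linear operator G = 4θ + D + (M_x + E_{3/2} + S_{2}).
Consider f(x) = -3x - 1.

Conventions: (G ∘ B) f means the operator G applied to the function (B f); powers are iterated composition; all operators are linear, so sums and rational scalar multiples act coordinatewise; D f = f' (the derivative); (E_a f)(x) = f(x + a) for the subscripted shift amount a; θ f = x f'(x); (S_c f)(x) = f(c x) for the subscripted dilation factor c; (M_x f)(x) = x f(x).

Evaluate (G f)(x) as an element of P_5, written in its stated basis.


the image equals g(x) = -3x^2 - 22x - 19/2

θ f = -3x
(4θ) f = -12x
D f = -3
M_x f = -3x^2 - x
E_{3/2} f = -3x - 11/2
S_{2} f = -6x - 1
(M_x + E_{3/2} + S_{2}) f = -3x^2 - 10x - 13/2
(4θ + D + (M_x + E_{3/2} + S_{2})) f = -3x^2 - 22x - 19/2


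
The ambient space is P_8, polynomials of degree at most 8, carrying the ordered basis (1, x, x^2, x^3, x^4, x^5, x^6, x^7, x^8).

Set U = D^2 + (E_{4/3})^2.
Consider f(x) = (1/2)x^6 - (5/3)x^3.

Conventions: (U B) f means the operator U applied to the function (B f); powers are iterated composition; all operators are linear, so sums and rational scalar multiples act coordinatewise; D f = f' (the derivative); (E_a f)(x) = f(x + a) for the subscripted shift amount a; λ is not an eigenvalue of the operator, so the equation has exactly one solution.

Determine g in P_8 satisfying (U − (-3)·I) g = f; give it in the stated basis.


g(x) = (1/8)x^6 - (1/2)x^5 - (125/48)x^4 + (655/108)x^3 + (10135/432)x^2 - (11029/648)x - 753557/23328

write g with unknown coordinates in the stated basis and equate coefficients in (U − (-3)·I) g = f
solving from the highest basis element down gives g = (1/8)x^6 - (1/2)x^5 - (125/48)x^4 + (655/108)x^3 + (10135/432)x^2 - (11029/648)x - 753557/23328
check: U g = (1/8)x^6 + (3/2)x^5 + (125/16)x^4 - (715/36)x^3 - (10135/144)x^2 + (11029/216)x + 753557/7776
so U g − (-3)·g = (1/2)x^6 - (5/3)x^3 = f ✓


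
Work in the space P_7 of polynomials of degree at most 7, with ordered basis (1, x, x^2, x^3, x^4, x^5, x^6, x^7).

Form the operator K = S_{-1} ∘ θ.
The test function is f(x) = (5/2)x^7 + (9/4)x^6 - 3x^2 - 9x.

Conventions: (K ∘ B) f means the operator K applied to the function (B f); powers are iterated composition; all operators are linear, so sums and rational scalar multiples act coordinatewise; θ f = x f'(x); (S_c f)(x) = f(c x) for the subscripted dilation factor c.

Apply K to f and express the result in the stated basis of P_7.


g(x) = -(35/2)x^7 + (27/2)x^6 - 6x^2 + 9x

θ f = (35/2)x^7 + (27/2)x^6 - 6x^2 - 9x
S_{-1} θ f = -(35/2)x^7 + (27/2)x^6 - 6x^2 + 9x


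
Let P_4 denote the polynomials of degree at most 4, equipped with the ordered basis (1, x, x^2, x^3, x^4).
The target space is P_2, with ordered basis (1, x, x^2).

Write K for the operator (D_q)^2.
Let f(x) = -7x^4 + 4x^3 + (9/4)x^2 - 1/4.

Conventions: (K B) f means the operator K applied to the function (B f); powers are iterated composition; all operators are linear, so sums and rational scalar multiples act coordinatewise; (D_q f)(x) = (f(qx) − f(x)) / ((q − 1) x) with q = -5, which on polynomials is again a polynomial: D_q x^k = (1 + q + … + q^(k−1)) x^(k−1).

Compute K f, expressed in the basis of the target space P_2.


D_q f = 728x^3 + 84x^2 - 9x
D_q D_q f = 15288x^2 - 336x - 9

the image equals g(x) = 15288x^2 - 336x - 9


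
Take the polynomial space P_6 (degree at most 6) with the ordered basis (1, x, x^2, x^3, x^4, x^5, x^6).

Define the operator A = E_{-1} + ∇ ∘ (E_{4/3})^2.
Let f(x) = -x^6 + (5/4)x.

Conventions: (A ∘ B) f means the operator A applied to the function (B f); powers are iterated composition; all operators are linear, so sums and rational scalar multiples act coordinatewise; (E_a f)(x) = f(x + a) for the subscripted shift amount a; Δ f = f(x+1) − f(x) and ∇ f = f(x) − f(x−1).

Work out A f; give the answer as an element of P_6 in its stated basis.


E_{-1} f = -x^6 + 6x^5 - 15x^4 + 20x^3 - 15x^2 + (29/4)x - 9/4
E_{4/3} f = -x^6 - 8x^5 - (80/3)x^4 - (1280/27)x^3 - (1280/27)x^2 - (7787/324)x - 2881/729
E_{4/3} E_{4/3} f = -x^6 - 16x^5 - (320/3)x^4 - (10240/27)x^3 - (20480/27)x^2 - (261739/324)x - 259714/729
∇ (E_{4/3})^2 f = -6x^5 - 65x^4 - (860/3)x^3 - (5785/9)x^2 - (19762/27)x - 109159/324
(E_{-1} + ∇ ∘ (E_{4/3})^2) f = -x^6 - 80x^4 - (800/3)x^3 - (5920/9)x^2 - (78265/108)x - 27472/81

g(x) = -x^6 - 80x^4 - (800/3)x^3 - (5920/9)x^2 - (78265/108)x - 27472/81


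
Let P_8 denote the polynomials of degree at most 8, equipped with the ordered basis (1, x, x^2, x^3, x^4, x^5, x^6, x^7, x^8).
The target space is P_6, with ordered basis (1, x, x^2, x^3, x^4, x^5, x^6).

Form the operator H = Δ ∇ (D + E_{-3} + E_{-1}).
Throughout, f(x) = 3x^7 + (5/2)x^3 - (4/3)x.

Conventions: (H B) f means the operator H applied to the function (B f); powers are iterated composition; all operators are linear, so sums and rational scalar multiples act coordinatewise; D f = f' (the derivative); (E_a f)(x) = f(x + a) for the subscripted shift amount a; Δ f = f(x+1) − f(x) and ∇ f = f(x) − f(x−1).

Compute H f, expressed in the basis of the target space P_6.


D f = 21x^6 + (15/2)x^2 - 4/3
E_{-3} f = 3x^7 - 63x^6 + 567x^5 - 2835x^4 + (17015/2)x^3 - (30663/2)x^2 + (92251/6)x - 13249/2
E_{-1} f = 3x^7 - 21x^6 + 63x^5 - 105x^4 + (215/2)x^3 - (141/2)x^2 + (163/6)x - 25/6
(D + E_{-3} + E_{-1}) f = 6x^7 - 63x^6 + 630x^5 - 2940x^4 + 8615x^3 - (30789/2)x^2 + (46207/3)x - 6630
∇ (D + E_{-3} + E_{-1}) f = 42x^6 - 504x^5 + 4305x^4 - 19530x^3 + 50856x^2 - 71964x + 258305/6
Δ ∇ (D + E_{-3} + E_{-1}) f = 252x^5 - 1890x^4 + 13020x^3 - 37170x^2 + 58074x - 36795

g(x) = 252x^5 - 1890x^4 + 13020x^3 - 37170x^2 + 58074x - 36795
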